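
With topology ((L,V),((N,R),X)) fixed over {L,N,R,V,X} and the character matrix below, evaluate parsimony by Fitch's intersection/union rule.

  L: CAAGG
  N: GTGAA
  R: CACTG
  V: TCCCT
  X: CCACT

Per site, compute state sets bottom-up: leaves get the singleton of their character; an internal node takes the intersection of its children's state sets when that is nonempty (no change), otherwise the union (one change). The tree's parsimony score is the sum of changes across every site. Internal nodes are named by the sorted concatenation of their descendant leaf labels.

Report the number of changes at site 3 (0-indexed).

[col 0] LV: children L:{C}, V:{T} ∪→ {C,T}; cost 1
[col 0] NR: children N:{G}, R:{C} ∪→ {C,G}; cost 1
[col 0] NRX: children NR:{C,G}, X:{C} ∩→ {C}; cost 0
[col 0] LNRVX: children LV:{C,T}, NRX:{C} ∩→ {C}; cost 0
[col 1] LV: children L:{A}, V:{C} ∪→ {A,C}; cost 1
[col 1] NR: children N:{T}, R:{A} ∪→ {A,T}; cost 1
[col 1] NRX: children NR:{A,T}, X:{C} ∪→ {A,C,T}; cost 1
[col 1] LNRVX: children LV:{A,C}, NRX:{A,C,T} ∩→ {A,C}; cost 0
[col 2] LV: children L:{A}, V:{C} ∪→ {A,C}; cost 1
[col 2] NR: children N:{G}, R:{C} ∪→ {C,G}; cost 1
[col 2] NRX: children NR:{C,G}, X:{A} ∪→ {A,C,G}; cost 1
[col 2] LNRVX: children LV:{A,C}, NRX:{A,C,G} ∩→ {A,C}; cost 0
[col 3] LV: children L:{G}, V:{C} ∪→ {C,G}; cost 1
[col 3] NR: children N:{A}, R:{T} ∪→ {A,T}; cost 1
[col 3] NRX: children NR:{A,T}, X:{C} ∪→ {A,C,T}; cost 1
[col 3] LNRVX: children LV:{C,G}, NRX:{A,C,T} ∩→ {C}; cost 0
[col 4] LV: children L:{G}, V:{T} ∪→ {G,T}; cost 1
[col 4] NR: children N:{A}, R:{G} ∪→ {A,G}; cost 1
[col 4] NRX: children NR:{A,G}, X:{T} ∪→ {A,G,T}; cost 1
[col 4] LNRVX: children LV:{G,T}, NRX:{A,G,T} ∩→ {G,T}; cost 0
per-site changes: [2, 3, 3, 3, 3]; total = 14

3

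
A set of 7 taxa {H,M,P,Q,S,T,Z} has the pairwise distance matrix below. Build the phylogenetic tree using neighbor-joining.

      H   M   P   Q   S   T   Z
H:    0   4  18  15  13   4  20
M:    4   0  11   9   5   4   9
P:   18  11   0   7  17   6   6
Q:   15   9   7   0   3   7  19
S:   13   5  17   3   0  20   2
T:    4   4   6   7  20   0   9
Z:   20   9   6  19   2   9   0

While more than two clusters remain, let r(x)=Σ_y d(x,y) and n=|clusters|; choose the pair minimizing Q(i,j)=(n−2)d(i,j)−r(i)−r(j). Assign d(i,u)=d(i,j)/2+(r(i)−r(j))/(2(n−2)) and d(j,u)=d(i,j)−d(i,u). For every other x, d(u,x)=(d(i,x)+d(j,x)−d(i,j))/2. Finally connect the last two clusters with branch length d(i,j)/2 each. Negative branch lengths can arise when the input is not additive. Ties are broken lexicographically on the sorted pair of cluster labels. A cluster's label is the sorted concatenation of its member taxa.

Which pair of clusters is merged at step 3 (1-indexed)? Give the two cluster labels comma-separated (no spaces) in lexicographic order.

iteration 1: select S,Z (d=2, Q=-115); attach at lengths (1/2, 3/2); label the merged cluster SZ
  updated: d(H,SZ)=31/2, d(M,SZ)=6, d(P,SZ)=21/2, d(Q,SZ)=10, d(SZ,T)=27/2
iteration 2: select H,T (d=4, Q=-75); attach at lengths (19/4, -3/4); label the merged cluster HT
  updated: d(HT,M)=2, d(HT,P)=10, d(HT,Q)=9, d(HT,SZ)=25/2
iteration 3: select HT,M (d=2, Q=-111/2); attach at lengths (23/12, 1/12); label the merged cluster HMT
  updated: d(HMT,P)=19/2, d(HMT,Q)=8, d(HMT,SZ)=33/4
iteration 4: select HMT,SZ (d=33/4, Q=-38); attach at lengths (27/8, 39/8); label the merged cluster HMSTZ
  updated: d(HMSTZ,P)=47/8, d(HMSTZ,Q)=39/8
iteration 5: select HMSTZ,P (d=47/8, Q=-71/4); attach at lengths (15/8, 4); label the merged cluster HMPSTZ
  updated: d(HMPSTZ,Q)=3
iteration 6: select HMPSTZ,Q (d=3); attach at lengths (3/2, 3/2); label the merged cluster HMPQSTZ
final tree: (((((H:19/4,T:-3/4):23/12,M:1/12):27/8,(S:1/2,Z:3/2):39/8):15/8,P:4):3/2,Q:3/2)
total length: 201/8

HT,M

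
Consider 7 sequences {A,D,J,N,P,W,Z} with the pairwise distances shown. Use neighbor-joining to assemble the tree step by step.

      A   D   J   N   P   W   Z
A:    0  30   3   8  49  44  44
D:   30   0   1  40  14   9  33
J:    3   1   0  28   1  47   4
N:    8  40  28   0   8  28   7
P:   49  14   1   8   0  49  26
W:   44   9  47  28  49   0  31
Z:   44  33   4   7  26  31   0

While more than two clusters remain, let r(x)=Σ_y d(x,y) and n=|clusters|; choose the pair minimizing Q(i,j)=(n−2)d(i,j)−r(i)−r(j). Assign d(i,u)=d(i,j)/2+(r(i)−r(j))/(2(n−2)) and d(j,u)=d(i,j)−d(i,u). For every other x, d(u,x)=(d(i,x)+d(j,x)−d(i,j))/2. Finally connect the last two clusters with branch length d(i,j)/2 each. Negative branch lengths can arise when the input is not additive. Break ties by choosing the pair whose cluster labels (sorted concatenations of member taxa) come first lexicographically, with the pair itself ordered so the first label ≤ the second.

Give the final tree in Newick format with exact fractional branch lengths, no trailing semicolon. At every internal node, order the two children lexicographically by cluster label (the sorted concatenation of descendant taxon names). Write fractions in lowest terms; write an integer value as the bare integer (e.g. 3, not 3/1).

iteration 1: select D,W (d=9, Q=-290); attach at lengths (-18/5, 63/5); label the merged cluster DW
  updated: d(A,DW)=65/2, d(DW,J)=39/2, d(DW,N)=59/2, d(DW,P)=27, d(DW,Z)=55/2
iteration 2: select A,N (d=8, Q=-185); attach at lengths (11, -3); label the merged cluster AN
  updated: d(AN,DW)=27, d(AN,J)=23/2, d(AN,P)=49/2, d(AN,Z)=43/2
iteration 3: select J,P (d=1, Q=-223/2); attach at lengths (-79/12, 91/12); label the merged cluster JP
  updated: d(AN,JP)=35/2, d(DW,JP)=91/4, d(JP,Z)=29/2
iteration 4: select AN,DW (d=27, Q=-357/4); attach at lengths (171/16, 261/16); label the merged cluster ADNW
  updated: d(ADNW,JP)=53/8, d(ADNW,Z)=11
iteration 5: select ADNW,JP (d=53/8, Q=-257/8); attach at lengths (25/16, 81/16); label the merged cluster ADJNPW
  updated: d(ADJNPW,Z)=151/16
iteration 6: select ADJNPW,Z (d=151/16); attach at lengths (151/32, 151/32); label the merged cluster ADJNPWZ
final tree: ((((A:11,N:-3):171/16,(D:-18/5,W:63/5):261/16):25/16,(J:-79/12,P:91/12):81/16):151/32,Z:151/32)
total length: 977/16

((((A:11,N:-3):171/16,(D:-18/5,W:63/5):261/16):25/16,(J:-79/12,P:91/12):81/16):151/32,Z:151/32)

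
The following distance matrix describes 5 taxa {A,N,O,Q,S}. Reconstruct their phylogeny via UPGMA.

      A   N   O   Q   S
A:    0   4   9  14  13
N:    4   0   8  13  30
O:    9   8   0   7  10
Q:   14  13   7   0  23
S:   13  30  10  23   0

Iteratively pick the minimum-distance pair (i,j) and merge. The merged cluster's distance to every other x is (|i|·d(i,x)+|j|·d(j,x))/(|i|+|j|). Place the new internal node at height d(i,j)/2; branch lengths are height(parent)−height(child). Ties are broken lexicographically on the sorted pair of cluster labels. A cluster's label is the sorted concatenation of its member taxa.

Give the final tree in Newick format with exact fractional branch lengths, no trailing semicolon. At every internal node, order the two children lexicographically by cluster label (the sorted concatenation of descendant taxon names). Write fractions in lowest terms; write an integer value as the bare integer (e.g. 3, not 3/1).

1. join A+N (d=4) ⇒ AN; edges |A|=2, |N|=2
  updated: d(AN,O)=17/2, d(AN,Q)=27/2, d(AN,S)=43/2
2. join O+Q (d=7) ⇒ OQ; edges |O|=7/2, |Q|=7/2
  updated: d(AN,OQ)=11, d(OQ,S)=33/2
3. join AN+OQ (d=11) ⇒ ANOQ; edges |AN|=7/2, |OQ|=2
  updated: d(ANOQ,S)=19
4. join ANOQ+S (d=19) ⇒ ANOQS; edges |ANOQ|=4, |S|=19/2
final tree: (((A:2,N:2):7/2,(O:7/2,Q:7/2):2):4,S:19/2)
total length: 30

(((A:2,N:2):7/2,(O:7/2,Q:7/2):2):4,S:19/2)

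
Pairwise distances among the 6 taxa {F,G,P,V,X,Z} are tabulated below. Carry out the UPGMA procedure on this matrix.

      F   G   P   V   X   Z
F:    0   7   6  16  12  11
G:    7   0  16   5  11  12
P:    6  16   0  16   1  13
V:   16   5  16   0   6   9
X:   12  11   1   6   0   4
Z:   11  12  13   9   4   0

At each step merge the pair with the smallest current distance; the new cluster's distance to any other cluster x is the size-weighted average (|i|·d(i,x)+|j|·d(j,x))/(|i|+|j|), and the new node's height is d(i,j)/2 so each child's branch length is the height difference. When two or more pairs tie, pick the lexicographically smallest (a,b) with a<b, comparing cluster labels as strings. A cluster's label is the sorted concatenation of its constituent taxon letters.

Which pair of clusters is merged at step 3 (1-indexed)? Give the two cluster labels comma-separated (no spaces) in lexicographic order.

PX,Z

step 1: merge (P,X) at d=1; branch lengths P→1/2, X→1/2; new cluster PX
  updated: d(F,PX)=9, d(G,PX)=27/2, d(PX,V)=11, d(PX,Z)=17/2
step 2: merge (G,V) at d=5; branch lengths G→5/2, V→5/2; new cluster GV
  updated: d(F,GV)=23/2, d(GV,PX)=49/4, d(GV,Z)=21/2
step 3: merge (PX,Z) at d=17/2; branch lengths PX→15/4, Z→17/4; new cluster PXZ
  updated: d(F,PXZ)=29/3, d(GV,PXZ)=35/3
step 4: merge (F,PXZ) at d=29/3; branch lengths F→29/6, PXZ→7/12; new cluster FPXZ
  updated: d(FPXZ,GV)=93/8
step 5: merge (FPXZ,GV) at d=93/8; branch lengths FPXZ→47/48, GV→53/16; new cluster FGPVXZ
final tree: ((F:29/6,((P:1/2,X:1/2):15/4,Z:17/4):7/12):47/48,(G:5/2,V:5/2):53/16)
total length: 569/24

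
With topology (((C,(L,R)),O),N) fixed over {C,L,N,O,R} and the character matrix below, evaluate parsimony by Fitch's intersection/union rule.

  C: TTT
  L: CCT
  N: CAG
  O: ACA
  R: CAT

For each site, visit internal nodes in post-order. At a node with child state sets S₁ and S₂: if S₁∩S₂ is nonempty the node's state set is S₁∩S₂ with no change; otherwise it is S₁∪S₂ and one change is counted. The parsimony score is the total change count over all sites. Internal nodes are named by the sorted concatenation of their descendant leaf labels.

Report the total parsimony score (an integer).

[col 0] LR: children L:{C}, R:{C} ∩→ {C}; cost 0
[col 0] CLR: children C:{T}, LR:{C} ∪→ {C,T}; cost 1
[col 0] CLOR: children CLR:{C,T}, O:{A} ∪→ {A,C,T}; cost 1
[col 0] CLNOR: children CLOR:{A,C,T}, N:{C} ∩→ {C}; cost 0
[col 1] LR: children L:{C}, R:{A} ∪→ {A,C}; cost 1
[col 1] CLR: children C:{T}, LR:{A,C} ∪→ {A,C,T}; cost 1
[col 1] CLOR: children CLR:{A,C,T}, O:{C} ∩→ {C}; cost 0
[col 1] CLNOR: children CLOR:{C}, N:{A} ∪→ {A,C}; cost 1
[col 2] LR: children L:{T}, R:{T} ∩→ {T}; cost 0
[col 2] CLR: children C:{T}, LR:{T} ∩→ {T}; cost 0
[col 2] CLOR: children CLR:{T}, O:{A} ∪→ {A,T}; cost 1
[col 2] CLNOR: children CLOR:{A,T}, N:{G} ∪→ {A,G,T}; cost 1
per-site changes: [2, 3, 2]; total = 7

7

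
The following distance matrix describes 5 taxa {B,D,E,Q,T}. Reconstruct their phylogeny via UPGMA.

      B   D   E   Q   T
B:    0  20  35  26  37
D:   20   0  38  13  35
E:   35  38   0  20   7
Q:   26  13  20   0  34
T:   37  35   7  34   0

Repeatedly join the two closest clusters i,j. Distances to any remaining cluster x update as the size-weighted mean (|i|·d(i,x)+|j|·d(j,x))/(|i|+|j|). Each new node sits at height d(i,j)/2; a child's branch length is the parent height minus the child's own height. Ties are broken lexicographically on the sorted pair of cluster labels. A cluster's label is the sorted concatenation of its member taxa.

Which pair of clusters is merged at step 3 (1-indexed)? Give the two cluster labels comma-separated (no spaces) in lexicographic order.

B,DQ

iteration 1: select E,T (d=7); attach at lengths (7/2, 7/2); label the merged cluster ET
  updated: d(B,ET)=36, d(D,ET)=73/2, d(ET,Q)=27
iteration 2: select D,Q (d=13); attach at lengths (13/2, 13/2); label the merged cluster DQ
  updated: d(B,DQ)=23, d(DQ,ET)=127/4
iteration 3: select B,DQ (d=23); attach at lengths (23/2, 5); label the merged cluster BDQ
  updated: d(BDQ,ET)=199/6
iteration 4: select BDQ,ET (d=199/6); attach at lengths (61/12, 157/12); label the merged cluster BDEQT
final tree: ((B:23/2,(D:13/2,Q:13/2):5):61/12,(E:7/2,T:7/2):157/12)
total length: 164/3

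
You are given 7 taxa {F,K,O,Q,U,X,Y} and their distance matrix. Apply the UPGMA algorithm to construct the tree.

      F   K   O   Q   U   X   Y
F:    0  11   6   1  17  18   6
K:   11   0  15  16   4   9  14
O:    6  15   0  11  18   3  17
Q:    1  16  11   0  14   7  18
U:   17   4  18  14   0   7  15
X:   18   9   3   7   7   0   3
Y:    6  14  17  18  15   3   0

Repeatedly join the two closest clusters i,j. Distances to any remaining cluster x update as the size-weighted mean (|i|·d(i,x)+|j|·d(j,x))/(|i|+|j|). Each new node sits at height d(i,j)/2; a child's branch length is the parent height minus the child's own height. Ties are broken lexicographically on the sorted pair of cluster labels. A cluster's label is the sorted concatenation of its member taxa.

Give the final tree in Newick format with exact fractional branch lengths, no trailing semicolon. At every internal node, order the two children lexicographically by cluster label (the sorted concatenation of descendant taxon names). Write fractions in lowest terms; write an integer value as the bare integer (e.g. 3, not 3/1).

1. join F+Q (d=1) ⇒ FQ; edges |F|=1/2, |Q|=1/2
  updated: d(FQ,K)=27/2, d(FQ,O)=17/2, d(FQ,U)=31/2, d(FQ,X)=25/2, d(FQ,Y)=12
2. join O+X (d=3) ⇒ OX; edges |O|=3/2, |X|=3/2
  updated: d(FQ,OX)=21/2, d(K,OX)=12, d(OX,U)=25/2, d(OX,Y)=10
3. join K+U (d=4) ⇒ KU; edges |K|=2, |U|=2
  updated: d(FQ,KU)=29/2, d(KU,OX)=49/4, d(KU,Y)=29/2
4. join OX+Y (d=10) ⇒ OXY; edges |OX|=7/2, |Y|=5
  updated: d(FQ,OXY)=11, d(KU,OXY)=13
5. join FQ+OXY (d=11) ⇒ FOQXY; edges |FQ|=5, |OXY|=1/2
  updated: d(FOQXY,KU)=68/5
6. join FOQXY+KU (d=68/5) ⇒ FKOQUXY; edges |FOQXY|=13/10, |KU|=24/5
final tree: (((F:1/2,Q:1/2):5,((O:3/2,X:3/2):7/2,Y:5):1/2):13/10,(K:2,U:2):24/5)
total length: 281/10

(((F:1/2,Q:1/2):5,((O:3/2,X:3/2):7/2,Y:5):1/2):13/10,(K:2,U:2):24/5)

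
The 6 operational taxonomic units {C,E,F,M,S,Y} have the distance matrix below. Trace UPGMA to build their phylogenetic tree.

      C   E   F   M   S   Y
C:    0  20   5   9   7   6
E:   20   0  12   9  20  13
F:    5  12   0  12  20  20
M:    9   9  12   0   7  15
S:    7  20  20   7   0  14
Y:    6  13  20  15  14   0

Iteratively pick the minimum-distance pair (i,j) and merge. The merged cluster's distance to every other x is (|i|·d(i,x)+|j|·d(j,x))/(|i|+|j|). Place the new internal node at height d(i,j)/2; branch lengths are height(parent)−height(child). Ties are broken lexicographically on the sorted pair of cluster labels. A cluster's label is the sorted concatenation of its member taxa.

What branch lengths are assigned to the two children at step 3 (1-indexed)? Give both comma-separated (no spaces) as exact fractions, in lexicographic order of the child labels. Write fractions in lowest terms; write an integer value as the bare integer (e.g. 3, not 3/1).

1. join C+F (d=5) ⇒ CF; edges |C|=5/2, |F|=5/2
  updated: d(CF,E)=16, d(CF,M)=21/2, d(CF,S)=27/2, d(CF,Y)=13
2. join M+S (d=7) ⇒ MS; edges |M|=7/2, |S|=7/2
  updated: d(CF,MS)=12, d(E,MS)=29/2, d(MS,Y)=29/2
3. join CF+MS (d=12) ⇒ CFMS; edges |CF|=7/2, |MS|=5/2
  updated: d(CFMS,E)=61/4, d(CFMS,Y)=55/4
4. join E+Y (d=13) ⇒ EY; edges |E|=13/2, |Y|=13/2
  updated: d(CFMS,EY)=29/2
5. join CFMS+EY (d=29/2) ⇒ CEFMSY; edges |CFMS|=5/4, |EY|=3/4
final tree: (((C:5/2,F:5/2):7/2,(M:7/2,S:7/2):5/2):5/4,(E:13/2,Y:13/2):3/4)
total length: 33

7/2,5/2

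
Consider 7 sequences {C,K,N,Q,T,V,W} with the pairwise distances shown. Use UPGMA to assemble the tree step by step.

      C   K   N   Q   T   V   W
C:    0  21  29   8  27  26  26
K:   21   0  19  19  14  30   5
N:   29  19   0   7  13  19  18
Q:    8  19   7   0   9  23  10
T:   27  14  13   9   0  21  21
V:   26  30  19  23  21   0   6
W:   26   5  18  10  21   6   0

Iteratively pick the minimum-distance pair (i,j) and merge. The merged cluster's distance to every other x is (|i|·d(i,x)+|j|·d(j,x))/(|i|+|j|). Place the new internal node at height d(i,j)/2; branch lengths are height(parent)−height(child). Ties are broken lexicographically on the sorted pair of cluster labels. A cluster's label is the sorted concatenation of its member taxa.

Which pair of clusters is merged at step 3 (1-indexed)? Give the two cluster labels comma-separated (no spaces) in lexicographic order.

NQ,T

1. join K+W (d=5) ⇒ KW; edges |K|=5/2, |W|=5/2
  updated: d(C,KW)=47/2, d(KW,N)=37/2, d(KW,Q)=29/2, d(KW,T)=35/2, d(KW,V)=18
2. join N+Q (d=7) ⇒ NQ; edges |N|=7/2, |Q|=7/2
  updated: d(C,NQ)=37/2, d(KW,NQ)=33/2, d(NQ,T)=11, d(NQ,V)=21
3. join NQ+T (d=11) ⇒ NQT; edges |NQ|=2, |T|=11/2
  updated: d(C,NQT)=64/3, d(KW,NQT)=101/6, d(NQT,V)=21
4. join KW+NQT (d=101/6) ⇒ KNQTW; edges |KW|=71/12, |NQT|=35/12
  updated: d(C,KNQTW)=111/5, d(KNQTW,V)=99/5
5. join KNQTW+V (d=99/5) ⇒ KNQTVW; edges |KNQTW|=89/60, |V|=99/10
  updated: d(C,KNQTVW)=137/6
6. join C+KNQTVW (d=137/6) ⇒ CKNQTVW; edges |C|=137/12, |KNQTVW|=91/60
final tree: (C:137/12,(((K:5/2,W:5/2):71/12,((N:7/2,Q:7/2):2,T:11/2):35/12):89/60,V:99/10):91/60)
total length: 1053/20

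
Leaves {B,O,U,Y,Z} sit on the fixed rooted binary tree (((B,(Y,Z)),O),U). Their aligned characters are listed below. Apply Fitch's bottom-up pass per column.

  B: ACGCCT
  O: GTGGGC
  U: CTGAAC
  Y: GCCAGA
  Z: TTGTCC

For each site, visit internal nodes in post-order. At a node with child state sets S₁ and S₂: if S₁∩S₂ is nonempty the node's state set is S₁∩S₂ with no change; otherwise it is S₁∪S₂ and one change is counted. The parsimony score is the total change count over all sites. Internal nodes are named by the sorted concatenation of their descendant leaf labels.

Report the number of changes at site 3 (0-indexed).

3

site 0, node YZ: Y={G} ∪ Z={T} → {G,T} (+1)
site 0, node BYZ: B={A} ∪ YZ={G,T} → {A,G,T} (+1)
site 0, node BOYZ: BYZ={A,G,T} ∩ O={G} → {G} (+0)
site 0, node BOUYZ: BOYZ={G} ∪ U={C} → {C,G} (+1)
site 1, node YZ: Y={C} ∪ Z={T} → {C,T} (+1)
site 1, node BYZ: B={C} ∩ YZ={C,T} → {C} (+0)
site 1, node BOYZ: BYZ={C} ∪ O={T} → {C,T} (+1)
site 1, node BOUYZ: BOYZ={C,T} ∩ U={T} → {T} (+0)
site 2, node YZ: Y={C} ∪ Z={G} → {C,G} (+1)
site 2, node BYZ: B={G} ∩ YZ={C,G} → {G} (+0)
site 2, node BOYZ: BYZ={G} ∩ O={G} → {G} (+0)
site 2, node BOUYZ: BOYZ={G} ∩ U={G} → {G} (+0)
site 3, node YZ: Y={A} ∪ Z={T} → {A,T} (+1)
site 3, node BYZ: B={C} ∪ YZ={A,T} → {A,C,T} (+1)
site 3, node BOYZ: BYZ={A,C,T} ∪ O={G} → {A,C,G,T} (+1)
site 3, node BOUYZ: BOYZ={A,C,G,T} ∩ U={A} → {A} (+0)
site 4, node YZ: Y={G} ∪ Z={C} → {C,G} (+1)
site 4, node BYZ: B={C} ∩ YZ={C,G} → {C} (+0)
site 4, node BOYZ: BYZ={C} ∪ O={G} → {C,G} (+1)
site 4, node BOUYZ: BOYZ={C,G} ∪ U={A} → {A,C,G} (+1)
site 5, node YZ: Y={A} ∪ Z={C} → {A,C} (+1)
site 5, node BYZ: B={T} ∪ YZ={A,C} → {A,C,T} (+1)
site 5, node BOYZ: BYZ={A,C,T} ∩ O={C} → {C} (+0)
site 5, node BOUYZ: BOYZ={C} ∩ U={C} → {C} (+0)
per-site changes: [3, 2, 1, 3, 3, 2]; total = 14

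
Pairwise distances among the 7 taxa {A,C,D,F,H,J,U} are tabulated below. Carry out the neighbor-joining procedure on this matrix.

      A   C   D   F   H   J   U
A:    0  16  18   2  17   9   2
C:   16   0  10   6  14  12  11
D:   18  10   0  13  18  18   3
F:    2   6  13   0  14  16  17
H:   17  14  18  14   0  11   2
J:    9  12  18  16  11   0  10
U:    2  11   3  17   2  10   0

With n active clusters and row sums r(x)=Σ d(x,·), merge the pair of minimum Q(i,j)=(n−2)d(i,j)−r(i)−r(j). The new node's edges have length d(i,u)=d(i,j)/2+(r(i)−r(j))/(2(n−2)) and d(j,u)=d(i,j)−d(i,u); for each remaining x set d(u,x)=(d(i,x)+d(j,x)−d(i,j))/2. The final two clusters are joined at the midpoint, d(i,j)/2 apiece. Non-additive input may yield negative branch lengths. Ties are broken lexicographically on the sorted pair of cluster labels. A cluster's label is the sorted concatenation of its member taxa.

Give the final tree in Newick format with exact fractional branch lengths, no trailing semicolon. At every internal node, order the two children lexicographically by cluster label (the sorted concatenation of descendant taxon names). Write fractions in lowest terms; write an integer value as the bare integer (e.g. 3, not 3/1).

((((A:3/5,F:7/5):81/16,C:79/16):15/16,((D:41/8,U:-17/8):35/12,H:67/12):27/16):93/32,J:93/32)

step 1: merge (A,F) at d=2, Q=-122; branch lengths A→3/5, F→7/5; new cluster AF
  updated: d(AF,C)=10, d(AF,D)=29/2, d(AF,H)=29/2, d(AF,J)=23/2, d(AF,U)=17/2
step 2: merge (D,U) at d=3, Q=-86; branch lengths D→41/8, U→-17/8; new cluster DU
  updated: d(AF,DU)=10, d(C,DU)=9, d(DU,H)=17/2, d(DU,J)=25/2
step 3: merge (DU,H) at d=17/2, Q=-125/2; branch lengths DU→35/12, H→67/12; new cluster DHU
  updated: d(AF,DHU)=8, d(C,DHU)=29/4, d(DHU,J)=15/2
step 4: merge (AF,C) at d=10, Q=-155/4; branch lengths AF→81/16, C→79/16; new cluster ACF
  updated: d(ACF,DHU)=21/8, d(ACF,J)=27/4
step 5: merge (ACF,DHU) at d=21/8, Q=-135/8; branch lengths ACF→15/16, DHU→27/16; new cluster ACDFHU
  updated: d(ACDFHU,J)=93/16
step 6: merge (ACDFHU,J) at d=93/16; branch lengths ACDFHU→93/32, J→93/32; new cluster ACDFHJU
final tree: ((((A:3/5,F:7/5):81/16,C:79/16):15/16,((D:41/8,U:-17/8):35/12,H:67/12):27/16):93/32,J:93/32)
total length: 511/16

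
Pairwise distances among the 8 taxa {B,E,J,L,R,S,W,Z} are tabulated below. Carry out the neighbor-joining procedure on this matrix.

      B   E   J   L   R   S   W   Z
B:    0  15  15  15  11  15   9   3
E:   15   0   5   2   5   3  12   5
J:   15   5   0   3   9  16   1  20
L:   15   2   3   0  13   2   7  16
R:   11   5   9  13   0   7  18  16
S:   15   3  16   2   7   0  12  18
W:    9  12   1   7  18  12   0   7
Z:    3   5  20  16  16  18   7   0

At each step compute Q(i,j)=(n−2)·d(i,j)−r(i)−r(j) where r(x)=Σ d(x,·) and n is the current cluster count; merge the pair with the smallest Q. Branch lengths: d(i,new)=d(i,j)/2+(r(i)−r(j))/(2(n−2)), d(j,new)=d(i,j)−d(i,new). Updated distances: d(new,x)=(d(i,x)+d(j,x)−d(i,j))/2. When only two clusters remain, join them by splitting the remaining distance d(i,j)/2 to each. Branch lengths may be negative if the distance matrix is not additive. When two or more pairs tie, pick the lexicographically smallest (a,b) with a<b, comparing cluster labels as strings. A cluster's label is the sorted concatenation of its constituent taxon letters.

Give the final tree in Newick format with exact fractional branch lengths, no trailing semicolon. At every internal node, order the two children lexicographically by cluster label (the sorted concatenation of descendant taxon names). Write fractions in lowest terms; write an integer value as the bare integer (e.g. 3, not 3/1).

step 1: merge (B,Z) at d=3, Q=-150; branch lengths B→4/3, Z→5/3; new cluster BZ
  updated: d(BZ,E)=17/2, d(BZ,J)=16, d(BZ,L)=14, d(BZ,R)=12, d(BZ,S)=15, d(BZ,W)=13/2
step 2: merge (J,W) at d=1, Q=-203/2; branch lengths J→-3/20, W→23/20; new cluster JW
  updated: d(BZ,JW)=43/4, d(E,JW)=8, d(JW,L)=9/2, d(JW,R)=13, d(JW,S)=27/2
step 3: merge (L,S) at d=2, Q=-68; branch lengths L→3/8, S→13/8; new cluster LS
  updated: d(BZ,LS)=27/2, d(E,LS)=3/2, d(JW,LS)=8, d(LS,R)=9
step 4: merge (BZ,JW) at d=43/4, Q=-209/4; branch lengths BZ→149/24, JW→109/24; new cluster BJWZ
  updated: d(BJWZ,E)=23/8, d(BJWZ,LS)=43/8, d(BJWZ,R)=57/8
step 5: merge (BJWZ,R) at d=57/8, Q=-89/4; branch lengths BJWZ→17/8, R→5; new cluster BJRWZ
  updated: d(BJRWZ,E)=3/8, d(BJRWZ,LS)=29/8
step 6: merge (BJRWZ,E) at d=3/8, Q=-11/2; branch lengths BJRWZ→5/4, E→-7/8; new cluster BEJRWZ
  updated: d(BEJRWZ,LS)=19/8
step 7: merge (BEJRWZ,LS) at d=19/8; branch lengths BEJRWZ→19/16, LS→19/16; new cluster BEJLRSWZ
final tree: (((((B:4/3,Z:5/3):149/24,(J:-3/20,W:23/20):109/24):17/8,R:5):5/4,E:-7/8):19/16,(L:3/8,S:13/8):19/16)
total length: 213/8

(((((B:4/3,Z:5/3):149/24,(J:-3/20,W:23/20):109/24):17/8,R:5):5/4,E:-7/8):19/16,(L:3/8,S:13/8):19/16)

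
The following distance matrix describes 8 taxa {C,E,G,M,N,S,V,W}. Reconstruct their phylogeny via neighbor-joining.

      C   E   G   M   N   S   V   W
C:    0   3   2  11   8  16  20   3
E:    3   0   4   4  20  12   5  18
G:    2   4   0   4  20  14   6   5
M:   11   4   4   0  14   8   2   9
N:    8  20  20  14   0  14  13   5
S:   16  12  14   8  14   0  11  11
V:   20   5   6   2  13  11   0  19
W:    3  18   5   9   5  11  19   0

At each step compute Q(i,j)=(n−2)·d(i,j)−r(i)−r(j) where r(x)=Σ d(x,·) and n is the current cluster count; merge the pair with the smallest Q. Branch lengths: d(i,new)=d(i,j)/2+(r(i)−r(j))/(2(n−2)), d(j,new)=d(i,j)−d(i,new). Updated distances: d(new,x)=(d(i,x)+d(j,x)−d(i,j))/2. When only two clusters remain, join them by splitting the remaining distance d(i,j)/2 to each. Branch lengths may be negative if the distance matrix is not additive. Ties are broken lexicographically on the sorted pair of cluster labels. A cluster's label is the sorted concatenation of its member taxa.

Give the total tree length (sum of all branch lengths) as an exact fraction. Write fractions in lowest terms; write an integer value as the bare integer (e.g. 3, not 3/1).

1823/64

iteration 1: select N,W (d=5, Q=-134); attach at lengths (9/2, 1/2); label the merged cluster NW
  updated: d(C,NW)=3, d(E,NW)=33/2, d(G,NW)=10, d(M,NW)=9, d(NW,S)=10, d(NW,V)=27/2
iteration 2: select C,NW (d=3, Q=-102); attach at lengths (4/5, 11/5); label the merged cluster CNW
  updated: d(CNW,E)=33/4, d(CNW,G)=9/2, d(CNW,M)=17/2, d(CNW,S)=23/2, d(CNW,V)=61/4
iteration 3: select CNW,G (d=9/2, Q=-125/2); attach at lengths (67/16, 5/16); label the merged cluster CGNW
  updated: d(CGNW,E)=31/8, d(CGNW,M)=4, d(CGNW,S)=21/2, d(CGNW,V)=67/8
iteration 4: select CGNW,E (d=31/8, Q=-40); attach at lengths (9/4, 13/8); label the merged cluster CEGNW
  updated: d(CEGNW,M)=33/16, d(CEGNW,S)=149/16, d(CEGNW,V)=19/4
iteration 5: select CEGNW,S (d=149/16, Q=-413/16); attach at lengths (103/64, 493/64); label the merged cluster CEGNSW
  updated: d(CEGNSW,M)=3/8, d(CEGNSW,V)=103/32
iteration 6: select CEGNSW,M (d=3/8, Q=-179/32); attach at lengths (51/64, -27/64); label the merged cluster CEGMNSW
  updated: d(CEGMNSW,V)=155/64
iteration 7: select CEGMNSW,V (d=155/64); attach at lengths (155/128, 155/128); label the merged cluster CEGMNSVW
final tree: ((((((C:4/5,(N:9/2,W:1/2):11/5):67/16,G:5/16):9/4,E:13/8):103/64,S:493/64):51/64,M:-27/64):155/128,V:155/128)
total length: 1823/64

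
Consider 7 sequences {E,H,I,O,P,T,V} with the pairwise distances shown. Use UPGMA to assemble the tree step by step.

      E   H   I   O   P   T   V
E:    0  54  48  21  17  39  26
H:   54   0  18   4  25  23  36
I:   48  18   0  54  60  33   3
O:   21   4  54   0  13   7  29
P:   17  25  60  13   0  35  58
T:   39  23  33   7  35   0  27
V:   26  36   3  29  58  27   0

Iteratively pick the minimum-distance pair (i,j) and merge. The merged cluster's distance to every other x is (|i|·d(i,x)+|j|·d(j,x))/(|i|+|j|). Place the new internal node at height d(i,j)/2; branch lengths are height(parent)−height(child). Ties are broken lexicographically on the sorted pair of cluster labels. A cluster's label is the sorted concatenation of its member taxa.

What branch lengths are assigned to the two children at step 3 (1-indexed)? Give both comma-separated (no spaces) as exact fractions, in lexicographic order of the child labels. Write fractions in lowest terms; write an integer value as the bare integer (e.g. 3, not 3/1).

iteration 1: select I,V (d=3); attach at lengths (3/2, 3/2); label the merged cluster IV
  updated: d(E,IV)=37, d(H,IV)=27, d(IV,O)=83/2, d(IV,P)=59, d(IV,T)=30
iteration 2: select H,O (d=4); attach at lengths (2, 2); label the merged cluster HO
  updated: d(E,HO)=75/2, d(HO,IV)=137/4, d(HO,P)=19, d(HO,T)=15
iteration 3: select HO,T (d=15); attach at lengths (11/2, 15/2); label the merged cluster HOT
  updated: d(E,HOT)=38, d(HOT,IV)=197/6, d(HOT,P)=73/3
iteration 4: select E,P (d=17); attach at lengths (17/2, 17/2); label the merged cluster EP
  updated: d(EP,HOT)=187/6, d(EP,IV)=48
iteration 5: select EP,HOT (d=187/6); attach at lengths (85/12, 97/12); label the merged cluster EHOPT
  updated: d(EHOPT,IV)=389/10
iteration 6: select EHOPT,IV (d=389/10); attach at lengths (58/15, 359/20); label the merged cluster EHIOPTV
final tree: (((E:17/2,P:17/2):85/12,((H:2,O:2):11/2,T:15/2):97/12):58/15,(I:3/2,V:3/2):359/20)
total length: 4439/60

11/2,15/2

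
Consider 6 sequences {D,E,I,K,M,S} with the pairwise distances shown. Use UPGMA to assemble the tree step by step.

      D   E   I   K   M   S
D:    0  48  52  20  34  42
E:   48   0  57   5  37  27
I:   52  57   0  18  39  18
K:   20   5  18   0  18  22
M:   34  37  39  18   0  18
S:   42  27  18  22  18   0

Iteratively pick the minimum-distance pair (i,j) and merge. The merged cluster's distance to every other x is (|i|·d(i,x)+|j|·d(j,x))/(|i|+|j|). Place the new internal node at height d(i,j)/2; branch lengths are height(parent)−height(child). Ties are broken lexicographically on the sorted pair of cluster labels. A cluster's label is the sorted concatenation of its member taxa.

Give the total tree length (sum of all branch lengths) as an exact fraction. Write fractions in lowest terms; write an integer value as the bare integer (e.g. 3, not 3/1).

1193/15

iteration 1: select E,K (d=5); attach at lengths (5/2, 5/2); label the merged cluster EK
  updated: d(D,EK)=34, d(EK,I)=75/2, d(EK,M)=55/2, d(EK,S)=49/2
iteration 2: select I,S (d=18); attach at lengths (9, 9); label the merged cluster IS
  updated: d(D,IS)=47, d(EK,IS)=31, d(IS,M)=57/2
iteration 3: select EK,M (d=55/2); attach at lengths (45/4, 55/4); label the merged cluster EKM
  updated: d(D,EKM)=34, d(EKM,IS)=181/6
iteration 4: select EKM,IS (d=181/6); attach at lengths (4/3, 73/12); label the merged cluster EIKMS
  updated: d(D,EIKMS)=196/5
iteration 5: select D,EIKMS (d=196/5); attach at lengths (98/5, 271/60); label the merged cluster DEIKMS
final tree: (D:98/5,(((E:5/2,K:5/2):45/4,M:55/4):4/3,(I:9,S:9):73/12):271/60)
total length: 1193/15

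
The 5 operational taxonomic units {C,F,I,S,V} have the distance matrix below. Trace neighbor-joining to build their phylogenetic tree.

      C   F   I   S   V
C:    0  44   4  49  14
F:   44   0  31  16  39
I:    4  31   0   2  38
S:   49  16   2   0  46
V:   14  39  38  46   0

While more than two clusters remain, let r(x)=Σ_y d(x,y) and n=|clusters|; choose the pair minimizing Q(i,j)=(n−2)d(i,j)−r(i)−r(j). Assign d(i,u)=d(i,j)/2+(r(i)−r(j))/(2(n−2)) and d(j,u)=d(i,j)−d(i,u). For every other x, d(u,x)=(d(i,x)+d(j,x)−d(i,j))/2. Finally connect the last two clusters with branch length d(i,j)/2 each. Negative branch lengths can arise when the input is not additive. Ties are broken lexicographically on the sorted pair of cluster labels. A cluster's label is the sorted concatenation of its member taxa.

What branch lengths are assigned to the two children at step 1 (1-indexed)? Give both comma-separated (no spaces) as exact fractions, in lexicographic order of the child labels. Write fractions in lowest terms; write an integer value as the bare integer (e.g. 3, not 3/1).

8/3,34/3

step 1: merge (C,V) at d=14, Q=-206; branch lengths C→8/3, V→34/3; new cluster CV
  updated: d(CV,F)=69/2, d(CV,I)=14, d(CV,S)=81/2
step 2: merge (CV,I) at d=14, Q=-108; branch lengths CV→35/2, I→-7/2; new cluster CIV
  updated: d(CIV,F)=103/4, d(CIV,S)=57/4
step 3: merge (CIV,F) at d=103/4, Q=-56; branch lengths CIV→12, F→55/4; new cluster CFIV
  updated: d(CFIV,S)=9/4
step 4: merge (CFIV,S) at d=9/4; branch lengths CFIV→9/8, S→9/8; new cluster CFISV
final tree: ((((C:8/3,V:34/3):35/2,I:-7/2):12,F:55/4):9/8,S:9/8)
total length: 56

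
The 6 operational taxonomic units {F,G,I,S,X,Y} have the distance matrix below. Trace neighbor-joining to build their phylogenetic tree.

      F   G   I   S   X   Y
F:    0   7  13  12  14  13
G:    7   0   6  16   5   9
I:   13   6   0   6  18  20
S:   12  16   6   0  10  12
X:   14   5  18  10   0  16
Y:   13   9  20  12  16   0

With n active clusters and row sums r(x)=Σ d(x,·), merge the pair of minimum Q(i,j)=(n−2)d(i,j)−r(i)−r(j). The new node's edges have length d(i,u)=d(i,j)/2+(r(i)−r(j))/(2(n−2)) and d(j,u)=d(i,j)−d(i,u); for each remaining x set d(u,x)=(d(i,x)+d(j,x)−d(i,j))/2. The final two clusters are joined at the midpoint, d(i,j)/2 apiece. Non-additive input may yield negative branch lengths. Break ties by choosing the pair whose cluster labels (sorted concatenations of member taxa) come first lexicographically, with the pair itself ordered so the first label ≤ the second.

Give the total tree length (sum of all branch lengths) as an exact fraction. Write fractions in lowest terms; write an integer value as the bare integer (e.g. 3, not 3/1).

31

iteration 1: select I,S (d=6, Q=-95); attach at lengths (31/8, 17/8); label the merged cluster IS
  updated: d(F,IS)=19/2, d(G,IS)=8, d(IS,X)=11, d(IS,Y)=13
iteration 2: select G,X (d=5, Q=-60); attach at lengths (-1/3, 16/3); label the merged cluster GX
  updated: d(F,GX)=8, d(GX,IS)=7, d(GX,Y)=10
iteration 3: select F,IS (d=19/2, Q=-41); attach at lengths (5, 9/2); label the merged cluster FIS
  updated: d(FIS,GX)=11/4, d(FIS,Y)=33/4
iteration 4: select FIS,GX (d=11/4, Q=-21); attach at lengths (1/2, 9/4); label the merged cluster FGISX
  updated: d(FGISX,Y)=31/4
iteration 5: select FGISX,Y (d=31/4); attach at lengths (31/8, 31/8); label the merged cluster FGISXY
final tree: (((F:5,(I:31/8,S:17/8):9/2):1/2,(G:-1/3,X:16/3):9/4):31/8,Y:31/8)
total length: 31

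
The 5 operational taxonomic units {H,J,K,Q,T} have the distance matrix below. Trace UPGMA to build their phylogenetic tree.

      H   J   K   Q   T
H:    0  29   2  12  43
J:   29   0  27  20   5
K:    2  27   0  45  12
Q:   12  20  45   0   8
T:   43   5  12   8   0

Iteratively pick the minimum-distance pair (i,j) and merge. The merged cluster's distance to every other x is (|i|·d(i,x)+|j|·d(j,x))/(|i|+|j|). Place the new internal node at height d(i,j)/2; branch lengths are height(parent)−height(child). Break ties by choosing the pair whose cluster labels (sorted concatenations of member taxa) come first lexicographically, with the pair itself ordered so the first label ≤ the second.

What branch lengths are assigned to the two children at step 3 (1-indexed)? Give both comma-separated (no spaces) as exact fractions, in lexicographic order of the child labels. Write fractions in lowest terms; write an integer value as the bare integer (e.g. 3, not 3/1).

1. join H+K (d=2) ⇒ HK; edges |H|=1, |K|=1
  updated: d(HK,J)=28, d(HK,Q)=57/2, d(HK,T)=55/2
2. join J+T (d=5) ⇒ JT; edges |J|=5/2, |T|=5/2
  updated: d(HK,JT)=111/4, d(JT,Q)=14
3. join JT+Q (d=14) ⇒ JQT; edges |JT|=9/2, |Q|=7
  updated: d(HK,JQT)=28
4. join HK+JQT (d=28) ⇒ HJKQT; edges |HK|=13, |JQT|=7
final tree: ((H:1,K:1):13,((J:5/2,T:5/2):9/2,Q:7):7)
total length: 77/2

9/2,7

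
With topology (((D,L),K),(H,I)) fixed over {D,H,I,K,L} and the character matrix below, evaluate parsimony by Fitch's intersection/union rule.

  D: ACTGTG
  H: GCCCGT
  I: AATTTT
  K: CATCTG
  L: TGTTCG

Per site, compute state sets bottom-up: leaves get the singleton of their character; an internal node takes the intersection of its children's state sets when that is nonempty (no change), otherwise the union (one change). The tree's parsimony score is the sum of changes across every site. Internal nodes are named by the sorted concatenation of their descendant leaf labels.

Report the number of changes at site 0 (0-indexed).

DL@0: {A} ∪ {T} = {A,T} (union, +1)
DKL@0: {A,T} ∪ {C} = {A,C,T} (union, +1)
HI@0: {G} ∪ {A} = {A,G} (union, +1)
DHIKL@0: {A,C,T} ∩ {A,G} = {A} (intersection, +0)
DL@1: {C} ∪ {G} = {C,G} (union, +1)
DKL@1: {C,G} ∪ {A} = {A,C,G} (union, +1)
HI@1: {C} ∪ {A} = {A,C} (union, +1)
DHIKL@1: {A,C,G} ∩ {A,C} = {A,C} (intersection, +0)
DL@2: {T} ∩ {T} = {T} (intersection, +0)
DKL@2: {T} ∩ {T} = {T} (intersection, +0)
HI@2: {C} ∪ {T} = {C,T} (union, +1)
DHIKL@2: {T} ∩ {C,T} = {T} (intersection, +0)
DL@3: {G} ∪ {T} = {G,T} (union, +1)
DKL@3: {G,T} ∪ {C} = {C,G,T} (union, +1)
HI@3: {C} ∪ {T} = {C,T} (union, +1)
DHIKL@3: {C,G,T} ∩ {C,T} = {C,T} (intersection, +0)
DL@4: {T} ∪ {C} = {C,T} (union, +1)
DKL@4: {C,T} ∩ {T} = {T} (intersection, +0)
HI@4: {G} ∪ {T} = {G,T} (union, +1)
DHIKL@4: {T} ∩ {G,T} = {T} (intersection, +0)
DL@5: {G} ∩ {G} = {G} (intersection, +0)
DKL@5: {G} ∩ {G} = {G} (intersection, +0)
HI@5: {T} ∩ {T} = {T} (intersection, +0)
DHIKL@5: {G} ∪ {T} = {G,T} (union, +1)
per-site changes: [3, 3, 1, 3, 2, 1]; total = 13

3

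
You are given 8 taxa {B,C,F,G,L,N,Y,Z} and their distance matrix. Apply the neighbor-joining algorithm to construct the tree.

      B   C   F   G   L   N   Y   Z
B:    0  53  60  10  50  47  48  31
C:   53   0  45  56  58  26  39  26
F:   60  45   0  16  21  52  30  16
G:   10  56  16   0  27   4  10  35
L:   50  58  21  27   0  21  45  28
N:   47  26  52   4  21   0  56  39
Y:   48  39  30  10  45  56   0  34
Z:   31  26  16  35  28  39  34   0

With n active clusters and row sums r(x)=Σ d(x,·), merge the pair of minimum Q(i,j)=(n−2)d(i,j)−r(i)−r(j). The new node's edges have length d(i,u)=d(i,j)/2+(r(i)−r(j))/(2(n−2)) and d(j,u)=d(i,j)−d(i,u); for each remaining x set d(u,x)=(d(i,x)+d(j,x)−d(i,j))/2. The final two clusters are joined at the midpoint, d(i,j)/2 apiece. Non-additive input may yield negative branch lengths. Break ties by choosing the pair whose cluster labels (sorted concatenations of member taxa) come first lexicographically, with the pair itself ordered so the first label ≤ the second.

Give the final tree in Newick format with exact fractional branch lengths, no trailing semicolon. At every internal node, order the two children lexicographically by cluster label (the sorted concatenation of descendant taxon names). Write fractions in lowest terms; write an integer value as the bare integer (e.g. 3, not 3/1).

(((((B:67/4,G:-27/4):69/8,Y:123/8):195/32,(C:159/10,N:101/10):325/32):131/32,(F:209/24,L:295/24):143/32):225/64,Z:225/64)

1. join B+G (d=10, Q=-397) ⇒ BG; edges |B|=67/4, |G|=-27/4
  updated: d(BG,C)=99/2, d(BG,F)=33, d(BG,L)=67/2, d(BG,N)=41/2, d(BG,Y)=24, d(BG,Z)=28
2. join C+N (d=26, Q=-328) ⇒ CN; edges |C|=159/10, |N|=101/10
  updated: d(BG,CN)=22, d(CN,F)=71/2, d(CN,L)=53/2, d(CN,Y)=69/2, d(CN,Z)=39/2
3. join BG+Y (d=24, Q=-212) ⇒ BGY; edges |BG|=69/8, |Y|=123/8
  updated: d(BGY,CN)=65/4, d(BGY,F)=39/2, d(BGY,L)=109/4, d(BGY,Z)=19
4. join F+L (d=21, Q=-527/4) ⇒ FL; edges |F|=209/24, |L|=295/24
  updated: d(BGY,FL)=103/8, d(CN,FL)=41/2, d(FL,Z)=23/2
5. join BGY+CN (d=65/4, Q=-575/8) ⇒ BCGNY; edges |BGY|=195/32, |CN|=325/32
  updated: d(BCGNY,FL)=137/16, d(BCGNY,Z)=89/8
6. join BCGNY+FL (d=137/16, Q=-499/16) ⇒ BCFGLNY; edges |BCGNY|=131/32, |FL|=143/32
  updated: d(BCFGLNY,Z)=225/32
7. join BCFGLNY+Z (d=225/32) ⇒ BCFGLNYZ; edges |BCFGLNY|=225/64, |Z|=225/64
final tree: (((((B:67/4,G:-27/4):69/8,Y:123/8):195/32,(C:159/10,N:101/10):325/32):131/32,(F:209/24,L:295/24):143/32):225/64,Z:225/64)
total length: 3611/32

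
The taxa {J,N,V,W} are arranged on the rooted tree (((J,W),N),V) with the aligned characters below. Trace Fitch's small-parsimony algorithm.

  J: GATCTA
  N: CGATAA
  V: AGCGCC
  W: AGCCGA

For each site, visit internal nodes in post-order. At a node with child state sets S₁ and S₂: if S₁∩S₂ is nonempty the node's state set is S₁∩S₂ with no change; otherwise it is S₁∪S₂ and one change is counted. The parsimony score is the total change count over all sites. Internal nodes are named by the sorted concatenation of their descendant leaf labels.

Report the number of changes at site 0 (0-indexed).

[col 0] JW: children J:{G}, W:{A} ∪→ {A,G}; cost 1
[col 0] JNW: children JW:{A,G}, N:{C} ∪→ {A,C,G}; cost 1
[col 0] JNVW: children JNW:{A,C,G}, V:{A} ∩→ {A}; cost 0
[col 1] JW: children J:{A}, W:{G} ∪→ {A,G}; cost 1
[col 1] JNW: children JW:{A,G}, N:{G} ∩→ {G}; cost 0
[col 1] JNVW: children JNW:{G}, V:{G} ∩→ {G}; cost 0
[col 2] JW: children J:{T}, W:{C} ∪→ {C,T}; cost 1
[col 2] JNW: children JW:{C,T}, N:{A} ∪→ {A,C,T}; cost 1
[col 2] JNVW: children JNW:{A,C,T}, V:{C} ∩→ {C}; cost 0
[col 3] JW: children J:{C}, W:{C} ∩→ {C}; cost 0
[col 3] JNW: children JW:{C}, N:{T} ∪→ {C,T}; cost 1
[col 3] JNVW: children JNW:{C,T}, V:{G} ∪→ {C,G,T}; cost 1
[col 4] JW: children J:{T}, W:{G} ∪→ {G,T}; cost 1
[col 4] JNW: children JW:{G,T}, N:{A} ∪→ {A,G,T}; cost 1
[col 4] JNVW: children JNW:{A,G,T}, V:{C} ∪→ {A,C,G,T}; cost 1
[col 5] JW: children J:{A}, W:{A} ∩→ {A}; cost 0
[col 5] JNW: children JW:{A}, N:{A} ∩→ {A}; cost 0
[col 5] JNVW: children JNW:{A}, V:{C} ∪→ {A,C}; cost 1
per-site changes: [2, 1, 2, 2, 3, 1]; total = 11

2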